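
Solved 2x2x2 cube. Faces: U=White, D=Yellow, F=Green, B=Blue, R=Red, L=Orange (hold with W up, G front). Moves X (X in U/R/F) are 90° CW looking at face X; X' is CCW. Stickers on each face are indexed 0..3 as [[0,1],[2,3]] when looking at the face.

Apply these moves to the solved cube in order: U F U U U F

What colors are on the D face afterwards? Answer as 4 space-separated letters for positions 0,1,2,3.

After move 1 (U): U=WWWW F=RRGG R=BBRR B=OOBB L=GGOO
After move 2 (F): F=GRGR U=WWOG R=WBWR D=RBYY L=GYOY
After move 3 (U): U=OWGW F=WBGR R=OOWR B=GYBB L=GROY
After move 4 (U): U=GOWW F=OOGR R=GYWR B=GRBB L=WBOY
After move 5 (U): U=WGWO F=GYGR R=GRWR B=WBBB L=OOOY
After move 6 (F): F=GGRY U=WGYO R=WROR D=WGYY L=OROB
Query: D face = WGYY

Answer: W G Y Y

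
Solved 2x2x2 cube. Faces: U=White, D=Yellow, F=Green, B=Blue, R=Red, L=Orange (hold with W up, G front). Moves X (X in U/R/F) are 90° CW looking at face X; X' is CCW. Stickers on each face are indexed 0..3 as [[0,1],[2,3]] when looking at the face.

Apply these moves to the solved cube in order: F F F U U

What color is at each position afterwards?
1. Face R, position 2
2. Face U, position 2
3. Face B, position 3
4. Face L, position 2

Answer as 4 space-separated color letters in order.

Answer: Y W B O

Derivation:
After move 1 (F): F=GGGG U=WWOO R=WRWR D=RRYY L=OYOY
After move 2 (F): F=GGGG U=WWYY R=OROR D=WWYY L=OROR
After move 3 (F): F=GGGG U=WWRR R=YRYR D=OOYY L=OWOW
After move 4 (U): U=RWRW F=YRGG R=BBYR B=OWBB L=GGOW
After move 5 (U): U=RRWW F=BBGG R=OWYR B=GGBB L=YROW
Query 1: R[2] = Y
Query 2: U[2] = W
Query 3: B[3] = B
Query 4: L[2] = O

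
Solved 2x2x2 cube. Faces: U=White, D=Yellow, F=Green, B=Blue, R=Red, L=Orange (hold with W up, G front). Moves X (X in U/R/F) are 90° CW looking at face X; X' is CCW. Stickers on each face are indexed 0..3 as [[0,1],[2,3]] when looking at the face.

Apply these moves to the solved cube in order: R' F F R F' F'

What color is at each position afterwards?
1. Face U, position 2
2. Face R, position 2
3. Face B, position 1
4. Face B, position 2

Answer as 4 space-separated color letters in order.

After move 1 (R'): R=RRRR U=WBWB F=GWGW D=YGYG B=YBYB
After move 2 (F): F=GGWW U=WBOO R=WRBR D=RRYG L=OYOG
After move 3 (F): F=WGWG U=WBGY R=OROR D=BWYG L=OROR
After move 4 (R): R=OORR U=WGGG F=WWWG D=BYYY B=YBBB
After move 5 (F'): F=WGWW U=WGOR R=YOBR D=RRYY L=OGOG
After move 6 (F'): F=GWWW U=WGYB R=RORR D=GGYY L=OROO
Query 1: U[2] = Y
Query 2: R[2] = R
Query 3: B[1] = B
Query 4: B[2] = B

Answer: Y R B B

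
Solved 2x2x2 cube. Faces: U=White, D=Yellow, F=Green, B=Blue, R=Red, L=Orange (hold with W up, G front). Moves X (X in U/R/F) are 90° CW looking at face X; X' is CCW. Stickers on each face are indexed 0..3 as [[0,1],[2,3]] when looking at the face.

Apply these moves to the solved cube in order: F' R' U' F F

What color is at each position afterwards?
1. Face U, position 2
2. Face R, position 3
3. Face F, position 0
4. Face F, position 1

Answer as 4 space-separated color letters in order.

Answer: G Y R G

Derivation:
After move 1 (F'): F=GGGG U=WWRR R=YRYR D=OOYY L=OWOW
After move 2 (R'): R=RRYY U=WBRB F=GWGR D=OGYG B=YBOB
After move 3 (U'): U=BBWR F=OWGR R=GWYY B=RROB L=YBOW
After move 4 (F): F=GORW U=BBWB R=WWRY D=YGYG L=YOOG
After move 5 (F): F=RGWO U=BBGO R=WWBY D=RWYG L=YYOG
Query 1: U[2] = G
Query 2: R[3] = Y
Query 3: F[0] = R
Query 4: F[1] = G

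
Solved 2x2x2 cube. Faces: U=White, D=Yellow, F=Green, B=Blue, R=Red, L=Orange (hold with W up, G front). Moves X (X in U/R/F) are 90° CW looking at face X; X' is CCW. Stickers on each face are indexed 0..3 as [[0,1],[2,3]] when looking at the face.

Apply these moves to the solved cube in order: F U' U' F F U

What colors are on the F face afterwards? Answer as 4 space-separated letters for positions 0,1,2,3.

Answer: Y Y B B

Derivation:
After move 1 (F): F=GGGG U=WWOO R=WRWR D=RRYY L=OYOY
After move 2 (U'): U=WOWO F=OYGG R=GGWR B=WRBB L=BBOY
After move 3 (U'): U=OOWW F=BBGG R=OYWR B=GGBB L=WROY
After move 4 (F): F=GBGB U=OOYR R=WYWR D=WOYY L=WROR
After move 5 (F): F=GGBB U=OORR R=YYRR D=WWYY L=WWOO
After move 6 (U): U=RORO F=YYBB R=GGRR B=WWBB L=GGOO
Query: F face = YYBB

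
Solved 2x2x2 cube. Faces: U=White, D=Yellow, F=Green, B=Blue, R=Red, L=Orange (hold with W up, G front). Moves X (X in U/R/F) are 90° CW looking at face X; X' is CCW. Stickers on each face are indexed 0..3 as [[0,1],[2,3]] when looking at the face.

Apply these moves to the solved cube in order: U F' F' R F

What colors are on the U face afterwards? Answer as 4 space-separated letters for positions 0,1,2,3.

Answer: W G B R

Derivation:
After move 1 (U): U=WWWW F=RRGG R=BBRR B=OOBB L=GGOO
After move 2 (F'): F=RGRG U=WWBR R=YBYR D=GOYY L=GWOW
After move 3 (F'): F=GGRR U=WWYY R=OBGR D=WWYY L=GROB
After move 4 (R): R=GORB U=WGYR F=GWRY D=WBYO B=YOWB
After move 5 (F): F=RGYW U=WGBR R=YORB D=RGYO L=GWOB
Query: U face = WGBR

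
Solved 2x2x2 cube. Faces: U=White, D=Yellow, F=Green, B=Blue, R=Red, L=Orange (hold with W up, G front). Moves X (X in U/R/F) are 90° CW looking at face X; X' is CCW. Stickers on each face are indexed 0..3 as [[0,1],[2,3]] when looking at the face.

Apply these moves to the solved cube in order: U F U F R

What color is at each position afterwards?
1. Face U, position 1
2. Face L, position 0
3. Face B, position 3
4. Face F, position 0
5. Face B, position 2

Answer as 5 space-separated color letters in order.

After move 1 (U): U=WWWW F=RRGG R=BBRR B=OOBB L=GGOO
After move 2 (F): F=GRGR U=WWOG R=WBWR D=RBYY L=GYOY
After move 3 (U): U=OWGW F=WBGR R=OOWR B=GYBB L=GROY
After move 4 (F): F=GWRB U=OWYR R=GOWR D=WOYY L=GROB
After move 5 (R): R=WGRO U=OWYB F=GORY D=WBYG B=RYWB
Query 1: U[1] = W
Query 2: L[0] = G
Query 3: B[3] = B
Query 4: F[0] = G
Query 5: B[2] = W

Answer: W G B G W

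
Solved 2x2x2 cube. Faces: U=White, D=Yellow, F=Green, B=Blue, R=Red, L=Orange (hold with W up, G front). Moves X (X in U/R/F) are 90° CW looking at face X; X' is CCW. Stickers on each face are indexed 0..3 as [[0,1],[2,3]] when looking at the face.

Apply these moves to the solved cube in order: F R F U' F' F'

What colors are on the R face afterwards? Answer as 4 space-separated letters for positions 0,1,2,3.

Answer: B G B R

Derivation:
After move 1 (F): F=GGGG U=WWOO R=WRWR D=RRYY L=OYOY
After move 2 (R): R=WWRR U=WGOG F=GRGY D=RBYB B=OBWB
After move 3 (F): F=GGYR U=WGYY R=OWGR D=RWYB L=OROB
After move 4 (U'): U=GYWY F=ORYR R=GGGR B=OWWB L=OBOB
After move 5 (F'): F=RROY U=GYGG R=WGRR D=BBYB L=OYOW
After move 6 (F'): F=RYRO U=GYWR R=BGBR D=YWYB L=OGOG
Query: R face = BGBR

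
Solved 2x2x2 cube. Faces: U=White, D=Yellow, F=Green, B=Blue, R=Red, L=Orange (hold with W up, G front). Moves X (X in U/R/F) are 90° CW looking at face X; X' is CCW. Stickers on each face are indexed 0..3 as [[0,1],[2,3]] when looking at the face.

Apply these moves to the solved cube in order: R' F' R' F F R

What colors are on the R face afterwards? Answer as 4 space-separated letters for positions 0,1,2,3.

After move 1 (R'): R=RRRR U=WBWB F=GWGW D=YGYG B=YBYB
After move 2 (F'): F=WWGG U=WBRR R=GRYR D=OOYG L=OBOW
After move 3 (R'): R=RRGY U=WYRY F=WBGR D=OWYG B=GBOB
After move 4 (F): F=GWRB U=WYWB R=RRYY D=GRYG L=OOOW
After move 5 (F): F=RGBW U=WYWO R=WRBY D=YRYG L=OGOR
After move 6 (R): R=BWYR U=WGWW F=RRBG D=YOYG B=OBYB
Query: R face = BWYR

Answer: B W Y R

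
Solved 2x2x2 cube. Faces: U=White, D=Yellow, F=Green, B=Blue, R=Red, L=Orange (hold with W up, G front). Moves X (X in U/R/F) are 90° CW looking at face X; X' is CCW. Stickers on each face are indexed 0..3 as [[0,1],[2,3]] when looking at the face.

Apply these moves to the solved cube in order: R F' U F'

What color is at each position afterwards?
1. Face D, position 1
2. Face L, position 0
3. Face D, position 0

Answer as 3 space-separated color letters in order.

Answer: W Y Y

Derivation:
After move 1 (R): R=RRRR U=WGWG F=GYGY D=YBYB B=WBWB
After move 2 (F'): F=YYGG U=WGRR R=BRYR D=OOYB L=OGOW
After move 3 (U): U=RWRG F=BRGG R=WBYR B=OGWB L=YYOW
After move 4 (F'): F=RGBG U=RWWY R=OBOR D=YWYB L=YGOR
Query 1: D[1] = W
Query 2: L[0] = Y
Query 3: D[0] = Y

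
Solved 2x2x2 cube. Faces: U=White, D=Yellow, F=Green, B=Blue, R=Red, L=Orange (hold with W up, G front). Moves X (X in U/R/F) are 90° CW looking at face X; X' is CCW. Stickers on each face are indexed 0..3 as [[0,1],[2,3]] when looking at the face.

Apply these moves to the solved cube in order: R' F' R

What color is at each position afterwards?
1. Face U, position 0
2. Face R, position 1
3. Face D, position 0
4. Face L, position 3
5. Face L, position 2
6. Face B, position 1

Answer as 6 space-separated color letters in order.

After move 1 (R'): R=RRRR U=WBWB F=GWGW D=YGYG B=YBYB
After move 2 (F'): F=WWGG U=WBRR R=GRYR D=OOYG L=OBOW
After move 3 (R): R=YGRR U=WWRG F=WOGG D=OYYY B=RBBB
Query 1: U[0] = W
Query 2: R[1] = G
Query 3: D[0] = O
Query 4: L[3] = W
Query 5: L[2] = O
Query 6: B[1] = B

Answer: W G O W O B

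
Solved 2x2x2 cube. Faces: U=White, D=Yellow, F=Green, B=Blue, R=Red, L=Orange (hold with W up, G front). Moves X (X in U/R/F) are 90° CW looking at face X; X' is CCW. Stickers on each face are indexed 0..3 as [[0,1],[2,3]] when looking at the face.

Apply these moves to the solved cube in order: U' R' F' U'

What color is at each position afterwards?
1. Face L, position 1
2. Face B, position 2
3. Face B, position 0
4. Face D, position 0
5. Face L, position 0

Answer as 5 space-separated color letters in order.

After move 1 (U'): U=WWWW F=OOGG R=GGRR B=RRBB L=BBOO
After move 2 (R'): R=GRGR U=WBWR F=OWGW D=YOYG B=YRYB
After move 3 (F'): F=WWOG U=WBGG R=ORYR D=BOYG L=BROW
After move 4 (U'): U=BGWG F=BROG R=WWYR B=ORYB L=YROW
Query 1: L[1] = R
Query 2: B[2] = Y
Query 3: B[0] = O
Query 4: D[0] = B
Query 5: L[0] = Y

Answer: R Y O B Y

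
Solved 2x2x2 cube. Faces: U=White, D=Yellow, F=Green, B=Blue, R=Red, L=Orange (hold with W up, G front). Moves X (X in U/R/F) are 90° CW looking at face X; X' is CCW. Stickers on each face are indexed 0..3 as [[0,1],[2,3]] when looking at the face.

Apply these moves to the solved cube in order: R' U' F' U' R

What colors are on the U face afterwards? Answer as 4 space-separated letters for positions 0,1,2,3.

After move 1 (R'): R=RRRR U=WBWB F=GWGW D=YGYG B=YBYB
After move 2 (U'): U=BBWW F=OOGW R=GWRR B=RRYB L=YBOO
After move 3 (F'): F=OWOG U=BBGR R=GWYR D=BOYG L=YWOW
After move 4 (U'): U=BRBG F=YWOG R=OWYR B=GWYB L=RROW
After move 5 (R): R=YORW U=BWBG F=YOOG D=BYYG B=GWRB
Query: U face = BWBG

Answer: B W B G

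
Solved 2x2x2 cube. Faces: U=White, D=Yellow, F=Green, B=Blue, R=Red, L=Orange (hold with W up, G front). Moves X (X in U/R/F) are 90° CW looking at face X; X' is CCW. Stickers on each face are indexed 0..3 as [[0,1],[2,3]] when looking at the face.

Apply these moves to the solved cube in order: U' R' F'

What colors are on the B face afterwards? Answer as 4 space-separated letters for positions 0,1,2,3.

After move 1 (U'): U=WWWW F=OOGG R=GGRR B=RRBB L=BBOO
After move 2 (R'): R=GRGR U=WBWR F=OWGW D=YOYG B=YRYB
After move 3 (F'): F=WWOG U=WBGG R=ORYR D=BOYG L=BROW
Query: B face = YRYB

Answer: Y R Y B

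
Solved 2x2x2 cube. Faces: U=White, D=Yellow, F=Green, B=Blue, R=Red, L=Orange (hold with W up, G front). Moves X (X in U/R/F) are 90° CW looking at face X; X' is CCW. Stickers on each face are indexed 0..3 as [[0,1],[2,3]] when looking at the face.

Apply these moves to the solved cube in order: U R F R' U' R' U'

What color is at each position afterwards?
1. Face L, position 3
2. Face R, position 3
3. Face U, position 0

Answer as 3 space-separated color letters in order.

After move 1 (U): U=WWWW F=RRGG R=BBRR B=OOBB L=GGOO
After move 2 (R): R=RBRB U=WRWG F=RYGY D=YBYO B=WOWB
After move 3 (F): F=GRYY U=WROG R=WBGB D=RRYO L=GYOB
After move 4 (R'): R=BBWG U=WWOW F=GRYG D=RRYY B=OORB
After move 5 (U'): U=WWWO F=GYYG R=GRWG B=BBRB L=OOOB
After move 6 (R'): R=RGGW U=WRWB F=GWYO D=RYYG B=YBRB
After move 7 (U'): U=RBWW F=OOYO R=GWGW B=RGRB L=YBOB
Query 1: L[3] = B
Query 2: R[3] = W
Query 3: U[0] = R

Answer: B W R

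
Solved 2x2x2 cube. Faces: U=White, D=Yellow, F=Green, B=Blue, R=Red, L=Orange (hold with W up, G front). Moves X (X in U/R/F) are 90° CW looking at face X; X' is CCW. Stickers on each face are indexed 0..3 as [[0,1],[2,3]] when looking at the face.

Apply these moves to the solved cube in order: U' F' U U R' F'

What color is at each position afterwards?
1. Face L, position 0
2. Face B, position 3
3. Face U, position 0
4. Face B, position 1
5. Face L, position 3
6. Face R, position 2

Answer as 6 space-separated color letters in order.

Answer: Y B R G W B

Derivation:
After move 1 (U'): U=WWWW F=OOGG R=GGRR B=RRBB L=BBOO
After move 2 (F'): F=OGOG U=WWGR R=YGYR D=BOYY L=BWOW
After move 3 (U): U=GWRW F=YGOG R=RRYR B=BWBB L=OGOW
After move 4 (U): U=RGWW F=RROG R=BWYR B=OGBB L=YGOW
After move 5 (R'): R=WRBY U=RBWO F=RGOW D=BRYG B=YGOB
After move 6 (F'): F=GWRO U=RBWB R=RRBY D=GWYG L=YOOW
Query 1: L[0] = Y
Query 2: B[3] = B
Query 3: U[0] = R
Query 4: B[1] = G
Query 5: L[3] = W
Query 6: R[2] = B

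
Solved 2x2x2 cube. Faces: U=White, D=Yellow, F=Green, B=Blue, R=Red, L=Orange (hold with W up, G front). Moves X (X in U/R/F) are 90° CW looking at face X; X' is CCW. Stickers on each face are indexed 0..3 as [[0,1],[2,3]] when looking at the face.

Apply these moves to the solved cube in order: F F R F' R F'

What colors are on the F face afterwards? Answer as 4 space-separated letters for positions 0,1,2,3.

Answer: R B W G

Derivation:
After move 1 (F): F=GGGG U=WWOO R=WRWR D=RRYY L=OYOY
After move 2 (F): F=GGGG U=WWYY R=OROR D=WWYY L=OROR
After move 3 (R): R=OORR U=WGYG F=GWGY D=WBYB B=YBWB
After move 4 (F'): F=WYGG U=WGOR R=BOWR D=RRYB L=OGOY
After move 5 (R): R=WBRO U=WYOG F=WRGB D=RWYY B=RBGB
After move 6 (F'): F=RBWG U=WYWR R=WBRO D=GYYY L=OGOO
Query: F face = RBWG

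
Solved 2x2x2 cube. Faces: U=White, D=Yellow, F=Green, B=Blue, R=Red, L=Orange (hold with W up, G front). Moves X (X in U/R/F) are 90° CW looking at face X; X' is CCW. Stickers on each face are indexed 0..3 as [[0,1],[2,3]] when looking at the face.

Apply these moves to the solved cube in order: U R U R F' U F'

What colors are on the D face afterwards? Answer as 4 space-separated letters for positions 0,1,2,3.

Answer: O G Y G

Derivation:
After move 1 (U): U=WWWW F=RRGG R=BBRR B=OOBB L=GGOO
After move 2 (R): R=RBRB U=WRWG F=RYGY D=YBYO B=WOWB
After move 3 (U): U=WWGR F=RBGY R=WORB B=GGWB L=RYOO
After move 4 (R): R=RWBO U=WBGY F=RBGO D=YWYG B=RGWB
After move 5 (F'): F=BORG U=WBRB R=WWYO D=YOYG L=RYOG
After move 6 (U): U=RWBB F=WWRG R=RGYO B=RYWB L=BOOG
After move 7 (F'): F=WGWR U=RWRY R=OGYO D=OGYG L=BBOB
Query: D face = OGYG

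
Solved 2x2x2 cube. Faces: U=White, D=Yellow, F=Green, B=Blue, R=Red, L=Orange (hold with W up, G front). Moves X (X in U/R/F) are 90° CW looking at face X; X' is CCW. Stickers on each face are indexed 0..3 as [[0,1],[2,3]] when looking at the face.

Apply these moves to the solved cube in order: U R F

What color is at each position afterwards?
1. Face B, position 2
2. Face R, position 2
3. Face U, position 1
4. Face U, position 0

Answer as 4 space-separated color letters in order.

After move 1 (U): U=WWWW F=RRGG R=BBRR B=OOBB L=GGOO
After move 2 (R): R=RBRB U=WRWG F=RYGY D=YBYO B=WOWB
After move 3 (F): F=GRYY U=WROG R=WBGB D=RRYO L=GYOB
Query 1: B[2] = W
Query 2: R[2] = G
Query 3: U[1] = R
Query 4: U[0] = W

Answer: W G R W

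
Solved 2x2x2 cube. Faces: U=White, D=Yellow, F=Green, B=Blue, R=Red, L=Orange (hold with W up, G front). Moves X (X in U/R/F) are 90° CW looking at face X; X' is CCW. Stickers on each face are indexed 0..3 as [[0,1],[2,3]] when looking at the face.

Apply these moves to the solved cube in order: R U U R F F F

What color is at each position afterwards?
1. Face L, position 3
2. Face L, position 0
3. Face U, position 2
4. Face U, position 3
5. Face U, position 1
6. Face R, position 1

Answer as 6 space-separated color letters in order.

After move 1 (R): R=RRRR U=WGWG F=GYGY D=YBYB B=WBWB
After move 2 (U): U=WWGG F=RRGY R=WBRR B=OOWB L=GYOO
After move 3 (U): U=GWGW F=WBGY R=OORR B=GYWB L=RROO
After move 4 (R): R=RORO U=GBGY F=WBGB D=YWYG B=WYWB
After move 5 (F): F=GWBB U=GBOR R=GOYO D=RRYG L=RYOW
After move 6 (F): F=BGBW U=GBWY R=OORO D=YGYG L=RROR
After move 7 (F): F=BBWG U=GBRR R=WOYO D=ROYG L=RYOG
Query 1: L[3] = G
Query 2: L[0] = R
Query 3: U[2] = R
Query 4: U[3] = R
Query 5: U[1] = B
Query 6: R[1] = O

Answer: G R R R B O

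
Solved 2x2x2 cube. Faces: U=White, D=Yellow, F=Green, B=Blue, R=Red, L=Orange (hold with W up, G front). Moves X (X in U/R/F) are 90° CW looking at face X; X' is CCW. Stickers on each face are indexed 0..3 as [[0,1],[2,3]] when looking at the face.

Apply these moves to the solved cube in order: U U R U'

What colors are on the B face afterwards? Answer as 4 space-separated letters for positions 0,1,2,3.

Answer: R O W B

Derivation:
After move 1 (U): U=WWWW F=RRGG R=BBRR B=OOBB L=GGOO
After move 2 (U): U=WWWW F=BBGG R=OORR B=GGBB L=RROO
After move 3 (R): R=RORO U=WBWG F=BYGY D=YBYG B=WGWB
After move 4 (U'): U=BGWW F=RRGY R=BYRO B=ROWB L=WGOO
Query: B face = ROWB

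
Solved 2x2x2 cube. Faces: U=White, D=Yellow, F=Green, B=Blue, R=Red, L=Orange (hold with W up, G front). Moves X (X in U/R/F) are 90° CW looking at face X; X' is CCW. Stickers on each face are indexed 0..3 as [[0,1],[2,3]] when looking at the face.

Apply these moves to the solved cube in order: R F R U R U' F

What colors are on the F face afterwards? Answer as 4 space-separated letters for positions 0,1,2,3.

After move 1 (R): R=RRRR U=WGWG F=GYGY D=YBYB B=WBWB
After move 2 (F): F=GGYY U=WGOO R=WRGR D=RRYB L=OYOB
After move 3 (R): R=GWRR U=WGOY F=GRYB D=RWYW B=OBGB
After move 4 (U): U=OWYG F=GWYB R=OBRR B=OYGB L=GROB
After move 5 (R): R=RORB U=OWYB F=GWYW D=RGYO B=GYWB
After move 6 (U'): U=WBOY F=GRYW R=GWRB B=ROWB L=GYOB
After move 7 (F): F=YGWR U=WBBY R=OWYB D=RGYO L=GROG
Query: F face = YGWR

Answer: Y G W R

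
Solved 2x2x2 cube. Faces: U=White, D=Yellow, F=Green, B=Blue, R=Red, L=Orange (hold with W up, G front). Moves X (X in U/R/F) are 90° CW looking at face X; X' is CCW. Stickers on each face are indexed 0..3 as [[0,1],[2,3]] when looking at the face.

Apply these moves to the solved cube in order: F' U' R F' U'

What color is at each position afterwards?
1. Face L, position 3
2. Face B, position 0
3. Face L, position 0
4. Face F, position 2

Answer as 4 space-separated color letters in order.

After move 1 (F'): F=GGGG U=WWRR R=YRYR D=OOYY L=OWOW
After move 2 (U'): U=WRWR F=OWGG R=GGYR B=YRBB L=BBOW
After move 3 (R): R=YGRG U=WWWG F=OOGY D=OBYY B=RRRB
After move 4 (F'): F=OYOG U=WWYR R=BGOG D=BWYY L=BGOW
After move 5 (U'): U=WRWY F=BGOG R=OYOG B=BGRB L=RROW
Query 1: L[3] = W
Query 2: B[0] = B
Query 3: L[0] = R
Query 4: F[2] = O

Answer: W B R O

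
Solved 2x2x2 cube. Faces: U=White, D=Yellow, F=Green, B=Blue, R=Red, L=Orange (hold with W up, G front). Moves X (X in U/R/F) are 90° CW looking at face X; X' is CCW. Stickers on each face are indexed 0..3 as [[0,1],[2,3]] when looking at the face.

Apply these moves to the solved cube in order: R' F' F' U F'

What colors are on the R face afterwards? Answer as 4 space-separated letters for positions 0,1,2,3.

After move 1 (R'): R=RRRR U=WBWB F=GWGW D=YGYG B=YBYB
After move 2 (F'): F=WWGG U=WBRR R=GRYR D=OOYG L=OBOW
After move 3 (F'): F=WGWG U=WBGY R=OROR D=BWYG L=OROR
After move 4 (U): U=GWYB F=ORWG R=YBOR B=ORYB L=WGOR
After move 5 (F'): F=RGOW U=GWYO R=WBBR D=GRYG L=WBOY
Query: R face = WBBR

Answer: W B B R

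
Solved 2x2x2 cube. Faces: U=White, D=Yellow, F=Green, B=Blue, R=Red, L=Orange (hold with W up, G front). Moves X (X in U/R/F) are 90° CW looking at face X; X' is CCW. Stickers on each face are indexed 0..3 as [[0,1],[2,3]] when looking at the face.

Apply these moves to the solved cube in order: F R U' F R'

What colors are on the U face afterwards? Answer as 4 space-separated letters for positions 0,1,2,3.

After move 1 (F): F=GGGG U=WWOO R=WRWR D=RRYY L=OYOY
After move 2 (R): R=WWRR U=WGOG F=GRGY D=RBYB B=OBWB
After move 3 (U'): U=GGWO F=OYGY R=GRRR B=WWWB L=OBOY
After move 4 (F): F=GOYY U=GGYB R=WROR D=RGYB L=OROB
After move 5 (R'): R=RRWO U=GWYW F=GGYB D=ROYY B=BWGB
Query: U face = GWYW

Answer: G W Y W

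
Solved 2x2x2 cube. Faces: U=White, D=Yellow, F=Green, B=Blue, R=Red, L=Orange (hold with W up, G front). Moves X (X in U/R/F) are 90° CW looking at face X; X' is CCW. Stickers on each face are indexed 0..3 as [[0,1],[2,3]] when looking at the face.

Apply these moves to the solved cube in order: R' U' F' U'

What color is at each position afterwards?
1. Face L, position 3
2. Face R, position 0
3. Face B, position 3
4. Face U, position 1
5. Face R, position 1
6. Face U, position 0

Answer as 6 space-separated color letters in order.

After move 1 (R'): R=RRRR U=WBWB F=GWGW D=YGYG B=YBYB
After move 2 (U'): U=BBWW F=OOGW R=GWRR B=RRYB L=YBOO
After move 3 (F'): F=OWOG U=BBGR R=GWYR D=BOYG L=YWOW
After move 4 (U'): U=BRBG F=YWOG R=OWYR B=GWYB L=RROW
Query 1: L[3] = W
Query 2: R[0] = O
Query 3: B[3] = B
Query 4: U[1] = R
Query 5: R[1] = W
Query 6: U[0] = B

Answer: W O B R W B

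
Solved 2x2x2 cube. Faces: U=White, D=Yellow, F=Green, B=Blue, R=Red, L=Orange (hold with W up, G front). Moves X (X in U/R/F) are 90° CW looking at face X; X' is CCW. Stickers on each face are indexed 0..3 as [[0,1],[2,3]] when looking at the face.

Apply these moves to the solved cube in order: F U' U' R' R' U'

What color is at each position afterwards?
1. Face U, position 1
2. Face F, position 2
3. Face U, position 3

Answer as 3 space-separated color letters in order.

Answer: Y G W

Derivation:
After move 1 (F): F=GGGG U=WWOO R=WRWR D=RRYY L=OYOY
After move 2 (U'): U=WOWO F=OYGG R=GGWR B=WRBB L=BBOY
After move 3 (U'): U=OOWW F=BBGG R=OYWR B=GGBB L=WROY
After move 4 (R'): R=YROW U=OBWG F=BOGW D=RBYG B=YGRB
After move 5 (R'): R=RWYO U=ORWY F=BBGG D=ROYW B=GGBB
After move 6 (U'): U=RYOW F=WRGG R=BBYO B=RWBB L=GGOY
Query 1: U[1] = Y
Query 2: F[2] = G
Query 3: U[3] = W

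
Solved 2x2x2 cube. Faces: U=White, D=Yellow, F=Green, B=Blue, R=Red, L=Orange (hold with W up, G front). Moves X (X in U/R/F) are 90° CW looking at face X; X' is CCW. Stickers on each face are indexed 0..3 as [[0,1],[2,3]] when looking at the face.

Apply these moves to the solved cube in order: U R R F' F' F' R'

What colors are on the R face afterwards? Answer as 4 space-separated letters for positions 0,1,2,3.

Answer: R B W Y

Derivation:
After move 1 (U): U=WWWW F=RRGG R=BBRR B=OOBB L=GGOO
After move 2 (R): R=RBRB U=WRWG F=RYGY D=YBYO B=WOWB
After move 3 (R): R=RRBB U=WYWY F=RBGO D=YWYW B=GORB
After move 4 (F'): F=BORG U=WYRB R=WRYB D=GOYW L=GYOW
After move 5 (F'): F=OGBR U=WYWY R=ORGB D=YWYW L=GBOR
After move 6 (F'): F=GROB U=WYOG R=WRYB D=BRYW L=GYOW
After move 7 (R'): R=RBWY U=WROG F=GYOG D=BRYB B=WORB
Query: R face = RBWY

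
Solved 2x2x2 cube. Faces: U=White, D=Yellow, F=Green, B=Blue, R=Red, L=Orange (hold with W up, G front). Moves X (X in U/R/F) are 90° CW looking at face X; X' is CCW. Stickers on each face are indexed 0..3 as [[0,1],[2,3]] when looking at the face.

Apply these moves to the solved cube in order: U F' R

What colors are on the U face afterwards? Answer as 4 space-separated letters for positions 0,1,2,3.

After move 1 (U): U=WWWW F=RRGG R=BBRR B=OOBB L=GGOO
After move 2 (F'): F=RGRG U=WWBR R=YBYR D=GOYY L=GWOW
After move 3 (R): R=YYRB U=WGBG F=RORY D=GBYO B=ROWB
Query: U face = WGBG

Answer: W G B G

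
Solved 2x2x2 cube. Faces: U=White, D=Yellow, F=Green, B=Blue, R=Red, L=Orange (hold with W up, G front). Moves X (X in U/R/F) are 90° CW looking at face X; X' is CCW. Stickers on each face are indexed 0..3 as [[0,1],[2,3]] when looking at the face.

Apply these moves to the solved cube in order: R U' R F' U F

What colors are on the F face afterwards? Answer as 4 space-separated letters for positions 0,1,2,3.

After move 1 (R): R=RRRR U=WGWG F=GYGY D=YBYB B=WBWB
After move 2 (U'): U=GGWW F=OOGY R=GYRR B=RRWB L=WBOO
After move 3 (R): R=RGRY U=GOWY F=OBGB D=YWYR B=WRGB
After move 4 (F'): F=BBOG U=GORR R=WGYY D=BOYR L=WYOW
After move 5 (U): U=RGRO F=WGOG R=WRYY B=WYGB L=BBOW
After move 6 (F): F=OWGG U=RGWB R=RROY D=YWYR L=BBOO
Query: F face = OWGG

Answer: O W G G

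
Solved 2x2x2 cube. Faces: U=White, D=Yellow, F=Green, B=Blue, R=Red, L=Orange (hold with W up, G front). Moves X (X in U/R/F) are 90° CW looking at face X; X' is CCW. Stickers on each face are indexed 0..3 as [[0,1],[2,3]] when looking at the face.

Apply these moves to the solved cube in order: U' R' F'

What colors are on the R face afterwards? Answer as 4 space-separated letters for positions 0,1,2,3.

After move 1 (U'): U=WWWW F=OOGG R=GGRR B=RRBB L=BBOO
After move 2 (R'): R=GRGR U=WBWR F=OWGW D=YOYG B=YRYB
After move 3 (F'): F=WWOG U=WBGG R=ORYR D=BOYG L=BROW
Query: R face = ORYR

Answer: O R Y R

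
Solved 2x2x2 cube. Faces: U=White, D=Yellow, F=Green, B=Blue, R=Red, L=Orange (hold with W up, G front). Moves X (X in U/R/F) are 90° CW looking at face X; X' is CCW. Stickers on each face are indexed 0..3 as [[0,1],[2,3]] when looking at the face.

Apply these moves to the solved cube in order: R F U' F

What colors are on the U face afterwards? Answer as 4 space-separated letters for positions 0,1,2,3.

Answer: G O B B

Derivation:
After move 1 (R): R=RRRR U=WGWG F=GYGY D=YBYB B=WBWB
After move 2 (F): F=GGYY U=WGOO R=WRGR D=RRYB L=OYOB
After move 3 (U'): U=GOWO F=OYYY R=GGGR B=WRWB L=WBOB
After move 4 (F): F=YOYY U=GOBB R=WGOR D=GGYB L=WROR
Query: U face = GOBB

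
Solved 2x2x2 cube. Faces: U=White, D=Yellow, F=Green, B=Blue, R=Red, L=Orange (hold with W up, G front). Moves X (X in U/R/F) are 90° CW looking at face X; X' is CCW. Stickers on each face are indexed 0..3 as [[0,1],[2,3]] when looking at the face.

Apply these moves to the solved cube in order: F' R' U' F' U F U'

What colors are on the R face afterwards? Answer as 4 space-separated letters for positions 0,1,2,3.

After move 1 (F'): F=GGGG U=WWRR R=YRYR D=OOYY L=OWOW
After move 2 (R'): R=RRYY U=WBRB F=GWGR D=OGYG B=YBOB
After move 3 (U'): U=BBWR F=OWGR R=GWYY B=RROB L=YBOW
After move 4 (F'): F=WROG U=BBGY R=GWOY D=BWYG L=YROW
After move 5 (U): U=GBYB F=GWOG R=RROY B=YROB L=WROW
After move 6 (F): F=OGGW U=GBWR R=YRBY D=ORYG L=WBOW
After move 7 (U'): U=BRGW F=WBGW R=OGBY B=YROB L=YROW
Query: R face = OGBY

Answer: O G B Y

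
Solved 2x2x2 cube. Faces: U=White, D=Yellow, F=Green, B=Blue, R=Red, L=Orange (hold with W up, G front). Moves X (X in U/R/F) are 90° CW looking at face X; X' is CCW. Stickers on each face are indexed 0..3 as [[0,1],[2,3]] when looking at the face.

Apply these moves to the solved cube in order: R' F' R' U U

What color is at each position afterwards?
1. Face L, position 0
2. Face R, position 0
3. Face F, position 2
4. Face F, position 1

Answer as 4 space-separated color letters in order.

Answer: R O G B

Derivation:
After move 1 (R'): R=RRRR U=WBWB F=GWGW D=YGYG B=YBYB
After move 2 (F'): F=WWGG U=WBRR R=GRYR D=OOYG L=OBOW
After move 3 (R'): R=RRGY U=WYRY F=WBGR D=OWYG B=GBOB
After move 4 (U): U=RWYY F=RRGR R=GBGY B=OBOB L=WBOW
After move 5 (U): U=YRYW F=GBGR R=OBGY B=WBOB L=RROW
Query 1: L[0] = R
Query 2: R[0] = O
Query 3: F[2] = G
Query 4: F[1] = B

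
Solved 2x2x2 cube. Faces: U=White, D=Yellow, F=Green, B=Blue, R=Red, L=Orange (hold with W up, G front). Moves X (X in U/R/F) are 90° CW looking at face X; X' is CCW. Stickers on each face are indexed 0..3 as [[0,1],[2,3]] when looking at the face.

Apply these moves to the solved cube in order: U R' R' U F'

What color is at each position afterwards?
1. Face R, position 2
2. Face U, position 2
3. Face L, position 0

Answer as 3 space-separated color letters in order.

Answer: Y G R

Derivation:
After move 1 (U): U=WWWW F=RRGG R=BBRR B=OOBB L=GGOO
After move 2 (R'): R=BRBR U=WBWO F=RWGW D=YRYG B=YOYB
After move 3 (R'): R=RRBB U=WYWY F=RBGO D=YWYW B=GORB
After move 4 (U): U=WWYY F=RRGO R=GOBB B=GGRB L=RBOO
After move 5 (F'): F=RORG U=WWGB R=WOYB D=BOYW L=RYOY
Query 1: R[2] = Y
Query 2: U[2] = G
Query 3: L[0] = R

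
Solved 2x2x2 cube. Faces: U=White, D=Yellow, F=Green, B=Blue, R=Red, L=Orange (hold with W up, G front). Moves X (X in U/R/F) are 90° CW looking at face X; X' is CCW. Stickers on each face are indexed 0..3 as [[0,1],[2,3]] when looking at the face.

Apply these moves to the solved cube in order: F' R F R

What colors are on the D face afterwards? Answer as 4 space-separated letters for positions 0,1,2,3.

Answer: R W Y R

Derivation:
After move 1 (F'): F=GGGG U=WWRR R=YRYR D=OOYY L=OWOW
After move 2 (R): R=YYRR U=WGRG F=GOGY D=OBYB B=RBWB
After move 3 (F): F=GGYO U=WGWW R=RYGR D=RYYB L=OOOB
After move 4 (R): R=GRRY U=WGWO F=GYYB D=RWYR B=WBGB
Query: D face = RWYR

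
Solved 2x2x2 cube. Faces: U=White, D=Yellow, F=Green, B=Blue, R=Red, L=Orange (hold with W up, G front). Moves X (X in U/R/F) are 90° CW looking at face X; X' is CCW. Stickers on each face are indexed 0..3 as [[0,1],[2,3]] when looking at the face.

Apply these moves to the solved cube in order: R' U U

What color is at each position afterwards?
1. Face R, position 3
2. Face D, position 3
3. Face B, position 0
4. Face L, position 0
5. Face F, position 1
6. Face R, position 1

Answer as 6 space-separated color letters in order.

After move 1 (R'): R=RRRR U=WBWB F=GWGW D=YGYG B=YBYB
After move 2 (U): U=WWBB F=RRGW R=YBRR B=OOYB L=GWOO
After move 3 (U): U=BWBW F=YBGW R=OORR B=GWYB L=RROO
Query 1: R[3] = R
Query 2: D[3] = G
Query 3: B[0] = G
Query 4: L[0] = R
Query 5: F[1] = B
Query 6: R[1] = O

Answer: R G G R B O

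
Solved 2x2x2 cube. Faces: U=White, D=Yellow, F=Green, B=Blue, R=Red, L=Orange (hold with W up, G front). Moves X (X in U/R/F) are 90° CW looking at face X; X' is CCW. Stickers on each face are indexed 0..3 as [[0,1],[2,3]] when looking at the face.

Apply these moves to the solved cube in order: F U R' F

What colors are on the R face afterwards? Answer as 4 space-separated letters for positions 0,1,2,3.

Answer: O R O W

Derivation:
After move 1 (F): F=GGGG U=WWOO R=WRWR D=RRYY L=OYOY
After move 2 (U): U=OWOW F=WRGG R=BBWR B=OYBB L=GGOY
After move 3 (R'): R=BRBW U=OBOO F=WWGW D=RRYG B=YYRB
After move 4 (F): F=GWWW U=OBYG R=OROW D=BBYG L=GROR
Query: R face = OROW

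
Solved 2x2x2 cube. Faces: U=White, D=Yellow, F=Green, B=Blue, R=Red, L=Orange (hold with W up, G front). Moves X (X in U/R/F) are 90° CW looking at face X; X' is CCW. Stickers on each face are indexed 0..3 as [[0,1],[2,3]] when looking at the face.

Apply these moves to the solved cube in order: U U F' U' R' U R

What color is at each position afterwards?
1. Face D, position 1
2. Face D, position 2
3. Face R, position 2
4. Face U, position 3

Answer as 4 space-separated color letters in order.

After move 1 (U): U=WWWW F=RRGG R=BBRR B=OOBB L=GGOO
After move 2 (U): U=WWWW F=BBGG R=OORR B=GGBB L=RROO
After move 3 (F'): F=BGBG U=WWOR R=YOYR D=ROYY L=RWOW
After move 4 (U'): U=WRWO F=RWBG R=BGYR B=YOBB L=GGOW
After move 5 (R'): R=GRBY U=WBWY F=RRBO D=RWYG B=YOOB
After move 6 (U): U=WWYB F=GRBO R=YOBY B=GGOB L=RROW
After move 7 (R): R=BYYO U=WRYO F=GWBG D=ROYG B=BGWB
Query 1: D[1] = O
Query 2: D[2] = Y
Query 3: R[2] = Y
Query 4: U[3] = O

Answer: O Y Y O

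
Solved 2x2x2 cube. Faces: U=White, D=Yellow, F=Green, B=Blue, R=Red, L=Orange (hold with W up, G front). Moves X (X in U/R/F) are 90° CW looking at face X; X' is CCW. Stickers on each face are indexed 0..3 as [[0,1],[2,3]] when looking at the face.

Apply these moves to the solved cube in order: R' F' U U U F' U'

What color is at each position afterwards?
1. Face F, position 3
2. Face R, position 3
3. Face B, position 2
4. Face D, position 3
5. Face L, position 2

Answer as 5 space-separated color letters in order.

After move 1 (R'): R=RRRR U=WBWB F=GWGW D=YGYG B=YBYB
After move 2 (F'): F=WWGG U=WBRR R=GRYR D=OOYG L=OBOW
After move 3 (U): U=RWRB F=GRGG R=YBYR B=OBYB L=WWOW
After move 4 (U): U=RRBW F=YBGG R=OBYR B=WWYB L=GROW
After move 5 (U): U=BRWR F=OBGG R=WWYR B=GRYB L=YBOW
After move 6 (F'): F=BGOG U=BRWY R=OWOR D=BWYG L=YROW
After move 7 (U'): U=RYBW F=YROG R=BGOR B=OWYB L=GROW
Query 1: F[3] = G
Query 2: R[3] = R
Query 3: B[2] = Y
Query 4: D[3] = G
Query 5: L[2] = O

Answer: G R Y G O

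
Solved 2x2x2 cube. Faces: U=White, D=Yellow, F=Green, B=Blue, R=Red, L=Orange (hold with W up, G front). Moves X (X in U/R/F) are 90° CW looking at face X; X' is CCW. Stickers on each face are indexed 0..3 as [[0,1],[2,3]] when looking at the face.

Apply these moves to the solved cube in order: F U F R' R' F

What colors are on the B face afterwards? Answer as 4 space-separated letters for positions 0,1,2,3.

After move 1 (F): F=GGGG U=WWOO R=WRWR D=RRYY L=OYOY
After move 2 (U): U=OWOW F=WRGG R=BBWR B=OYBB L=GGOY
After move 3 (F): F=GWGR U=OWYG R=OBWR D=WBYY L=GROR
After move 4 (R'): R=BROW U=OBYO F=GWGG D=WWYR B=YYBB
After move 5 (R'): R=RWBO U=OBYY F=GBGO D=WWYG B=RYWB
After move 6 (F): F=GGOB U=OBRR R=YWYO D=BRYG L=GWOW
Query: B face = RYWB

Answer: R Y W B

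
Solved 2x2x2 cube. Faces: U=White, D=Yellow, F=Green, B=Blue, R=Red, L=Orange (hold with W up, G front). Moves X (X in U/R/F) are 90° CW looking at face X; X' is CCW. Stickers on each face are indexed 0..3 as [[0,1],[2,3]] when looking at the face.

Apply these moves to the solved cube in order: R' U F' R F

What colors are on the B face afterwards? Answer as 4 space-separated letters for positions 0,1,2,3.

Answer: R O W B

Derivation:
After move 1 (R'): R=RRRR U=WBWB F=GWGW D=YGYG B=YBYB
After move 2 (U): U=WWBB F=RRGW R=YBRR B=OOYB L=GWOO
After move 3 (F'): F=RWRG U=WWYR R=GBYR D=WOYG L=GBOB
After move 4 (R): R=YGRB U=WWYG F=RORG D=WYYO B=ROWB
After move 5 (F): F=RRGO U=WWBB R=YGGB D=RYYO L=GWOY
Query: B face = ROWB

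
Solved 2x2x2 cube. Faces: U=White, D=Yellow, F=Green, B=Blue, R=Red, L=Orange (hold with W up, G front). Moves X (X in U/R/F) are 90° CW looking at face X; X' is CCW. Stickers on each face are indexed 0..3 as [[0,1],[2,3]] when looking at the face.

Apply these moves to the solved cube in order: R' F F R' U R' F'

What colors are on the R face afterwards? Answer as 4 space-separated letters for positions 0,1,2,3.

Answer: R O B O

Derivation:
After move 1 (R'): R=RRRR U=WBWB F=GWGW D=YGYG B=YBYB
After move 2 (F): F=GGWW U=WBOO R=WRBR D=RRYG L=OYOG
After move 3 (F): F=WGWG U=WBGY R=OROR D=BWYG L=OROR
After move 4 (R'): R=RROO U=WYGY F=WBWY D=BGYG B=GBWB
After move 5 (U): U=GWYY F=RRWY R=GBOO B=ORWB L=WBOR
After move 6 (R'): R=BOGO U=GWYO F=RWWY D=BRYY B=GRGB
After move 7 (F'): F=WYRW U=GWBG R=ROBO D=BRYY L=WOOY
Query: R face = ROBO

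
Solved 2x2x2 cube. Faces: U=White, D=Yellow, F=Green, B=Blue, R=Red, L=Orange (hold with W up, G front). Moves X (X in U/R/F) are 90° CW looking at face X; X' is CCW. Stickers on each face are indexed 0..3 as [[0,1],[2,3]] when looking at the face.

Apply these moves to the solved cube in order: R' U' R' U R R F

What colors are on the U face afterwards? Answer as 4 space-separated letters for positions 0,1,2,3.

Answer: W O O B

Derivation:
After move 1 (R'): R=RRRR U=WBWB F=GWGW D=YGYG B=YBYB
After move 2 (U'): U=BBWW F=OOGW R=GWRR B=RRYB L=YBOO
After move 3 (R'): R=WRGR U=BYWR F=OBGW D=YOYW B=GRGB
After move 4 (U): U=WBRY F=WRGW R=GRGR B=YBGB L=OBOO
After move 5 (R): R=GGRR U=WRRW F=WOGW D=YGYY B=YBBB
After move 6 (R): R=RGRG U=WORW F=WGGY D=YBYY B=WBRB
After move 7 (F): F=GWYG U=WOOB R=RGWG D=RRYY L=OYOB
Query: U face = WOOB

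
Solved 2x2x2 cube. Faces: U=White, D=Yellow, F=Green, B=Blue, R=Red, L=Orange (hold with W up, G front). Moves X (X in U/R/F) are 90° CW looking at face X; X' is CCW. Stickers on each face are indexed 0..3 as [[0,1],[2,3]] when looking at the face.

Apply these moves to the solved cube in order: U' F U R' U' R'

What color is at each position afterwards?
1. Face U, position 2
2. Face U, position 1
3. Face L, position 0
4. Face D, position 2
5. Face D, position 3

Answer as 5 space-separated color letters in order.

Answer: O G Y Y W

Derivation:
After move 1 (U'): U=WWWW F=OOGG R=GGRR B=RRBB L=BBOO
After move 2 (F): F=GOGO U=WWOB R=WGWR D=RGYY L=BYOY
After move 3 (U): U=OWBW F=WGGO R=RRWR B=BYBB L=GOOY
After move 4 (R'): R=RRRW U=OBBB F=WWGW D=RGYO B=YYGB
After move 5 (U'): U=BBOB F=GOGW R=WWRW B=RRGB L=YYOY
After move 6 (R'): R=WWWR U=BGOR F=GBGB D=ROYW B=ORGB
Query 1: U[2] = O
Query 2: U[1] = G
Query 3: L[0] = Y
Query 4: D[2] = Y
Query 5: D[3] = W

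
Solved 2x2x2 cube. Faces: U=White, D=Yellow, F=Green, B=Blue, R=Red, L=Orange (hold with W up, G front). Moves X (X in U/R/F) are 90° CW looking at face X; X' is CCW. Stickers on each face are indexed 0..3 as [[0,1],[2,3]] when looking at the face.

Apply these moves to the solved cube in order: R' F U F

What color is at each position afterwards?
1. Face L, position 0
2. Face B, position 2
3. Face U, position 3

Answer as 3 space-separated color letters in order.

After move 1 (R'): R=RRRR U=WBWB F=GWGW D=YGYG B=YBYB
After move 2 (F): F=GGWW U=WBOO R=WRBR D=RRYG L=OYOG
After move 3 (U): U=OWOB F=WRWW R=YBBR B=OYYB L=GGOG
After move 4 (F): F=WWWR U=OWGG R=OBBR D=BYYG L=GROR
Query 1: L[0] = G
Query 2: B[2] = Y
Query 3: U[3] = G

Answer: G Y G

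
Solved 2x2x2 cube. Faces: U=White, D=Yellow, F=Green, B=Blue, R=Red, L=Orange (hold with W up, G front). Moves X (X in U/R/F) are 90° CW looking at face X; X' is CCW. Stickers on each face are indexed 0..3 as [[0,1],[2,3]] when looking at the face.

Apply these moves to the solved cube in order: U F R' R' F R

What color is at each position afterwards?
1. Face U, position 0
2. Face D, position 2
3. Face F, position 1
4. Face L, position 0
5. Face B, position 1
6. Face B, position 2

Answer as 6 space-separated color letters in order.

Answer: W Y R G O B

Derivation:
After move 1 (U): U=WWWW F=RRGG R=BBRR B=OOBB L=GGOO
After move 2 (F): F=GRGR U=WWOG R=WBWR D=RBYY L=GYOY
After move 3 (R'): R=BRWW U=WBOO F=GWGG D=RRYR B=YOBB
After move 4 (R'): R=RWBW U=WBOY F=GBGO D=RWYG B=RORB
After move 5 (F): F=GGOB U=WBYY R=OWYW D=BRYG L=GROW
After move 6 (R): R=YOWW U=WGYB F=GROG D=BRYR B=YOBB
Query 1: U[0] = W
Query 2: D[2] = Y
Query 3: F[1] = R
Query 4: L[0] = G
Query 5: B[1] = O
Query 6: B[2] = B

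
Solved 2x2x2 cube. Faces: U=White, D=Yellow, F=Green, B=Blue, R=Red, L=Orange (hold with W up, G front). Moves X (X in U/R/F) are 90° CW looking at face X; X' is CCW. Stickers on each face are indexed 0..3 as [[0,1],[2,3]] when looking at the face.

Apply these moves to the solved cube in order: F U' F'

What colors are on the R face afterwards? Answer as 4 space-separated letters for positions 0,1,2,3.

Answer: R G R R

Derivation:
After move 1 (F): F=GGGG U=WWOO R=WRWR D=RRYY L=OYOY
After move 2 (U'): U=WOWO F=OYGG R=GGWR B=WRBB L=BBOY
After move 3 (F'): F=YGOG U=WOGW R=RGRR D=BYYY L=BOOW
Query: R face = RGRR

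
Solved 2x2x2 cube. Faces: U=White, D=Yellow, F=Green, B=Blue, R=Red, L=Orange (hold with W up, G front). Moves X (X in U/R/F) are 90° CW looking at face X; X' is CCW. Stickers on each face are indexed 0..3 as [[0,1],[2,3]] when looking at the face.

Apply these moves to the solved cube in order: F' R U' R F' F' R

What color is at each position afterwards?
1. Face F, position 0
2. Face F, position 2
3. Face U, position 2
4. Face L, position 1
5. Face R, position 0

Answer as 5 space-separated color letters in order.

After move 1 (F'): F=GGGG U=WWRR R=YRYR D=OOYY L=OWOW
After move 2 (R): R=YYRR U=WGRG F=GOGY D=OBYB B=RBWB
After move 3 (U'): U=GGWR F=OWGY R=GORR B=YYWB L=RBOW
After move 4 (R): R=RGRO U=GWWY F=OBGB D=OWYY B=RYGB
After move 5 (F'): F=BBOG U=GWRR R=WGOO D=BWYY L=RYOW
After move 6 (F'): F=BGBO U=GWWO R=WGBO D=YWYY L=RROR
After move 7 (R): R=BWOG U=GGWO F=BWBY D=YGYR B=OYWB
Query 1: F[0] = B
Query 2: F[2] = B
Query 3: U[2] = W
Query 4: L[1] = R
Query 5: R[0] = B

Answer: B B W R B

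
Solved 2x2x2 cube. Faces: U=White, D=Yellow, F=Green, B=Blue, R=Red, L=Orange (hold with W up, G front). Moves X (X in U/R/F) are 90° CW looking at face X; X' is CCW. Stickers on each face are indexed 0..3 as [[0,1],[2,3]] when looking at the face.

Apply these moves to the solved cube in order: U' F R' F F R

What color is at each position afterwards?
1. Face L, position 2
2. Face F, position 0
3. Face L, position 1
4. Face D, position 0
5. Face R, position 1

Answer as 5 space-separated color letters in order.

Answer: O B W R Y

Derivation:
After move 1 (U'): U=WWWW F=OOGG R=GGRR B=RRBB L=BBOO
After move 2 (F): F=GOGO U=WWOB R=WGWR D=RGYY L=BYOY
After move 3 (R'): R=GRWW U=WBOR F=GWGB D=ROYO B=YRGB
After move 4 (F): F=GGBW U=WBYY R=ORRW D=WGYO L=BROO
After move 5 (F): F=BGWG U=WBOR R=YRYW D=ROYO L=BWOG
After move 6 (R): R=YYWR U=WGOG F=BOWO D=RGYY B=RRBB
Query 1: L[2] = O
Query 2: F[0] = B
Query 3: L[1] = W
Query 4: D[0] = R
Query 5: R[1] = Y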